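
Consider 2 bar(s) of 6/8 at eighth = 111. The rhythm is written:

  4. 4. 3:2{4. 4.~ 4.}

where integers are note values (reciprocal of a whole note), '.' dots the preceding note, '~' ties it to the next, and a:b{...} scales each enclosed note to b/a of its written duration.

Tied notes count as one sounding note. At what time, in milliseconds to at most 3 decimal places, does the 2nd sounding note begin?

note 2 onset = 3b = 1621.622ms

1. 0.0ms @ 0 + 1621.622ms (3)
2. 1621.622ms @ 3 + 1621.622ms (3)
3. 3243.243ms @ 6 + 1081.081ms (2)
4. 4324.324ms @ 8 + 2162.162ms (4)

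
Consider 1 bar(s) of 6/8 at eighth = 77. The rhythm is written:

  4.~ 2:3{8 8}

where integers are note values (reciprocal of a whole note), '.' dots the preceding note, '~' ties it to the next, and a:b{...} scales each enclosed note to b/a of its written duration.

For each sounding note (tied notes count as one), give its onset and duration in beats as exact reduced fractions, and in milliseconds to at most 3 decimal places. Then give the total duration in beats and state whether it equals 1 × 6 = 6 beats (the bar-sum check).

1) 0.0ms=0b +3506.494ms=9/2b
2) 3506.494ms=9/2b +1168.831ms=3/2b
Σ=6b of 6 (77bpm 6/8) — PASS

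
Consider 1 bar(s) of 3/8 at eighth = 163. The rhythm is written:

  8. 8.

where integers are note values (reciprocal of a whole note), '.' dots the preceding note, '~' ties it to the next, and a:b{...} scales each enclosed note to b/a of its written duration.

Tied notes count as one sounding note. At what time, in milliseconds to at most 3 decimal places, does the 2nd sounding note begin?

note 2 onset = 3/2b = 552.147ms

1. 0.0ms @ 0 + 552.147ms (3/2)
2. 552.147ms @ 3/2 + 552.147ms (3/2)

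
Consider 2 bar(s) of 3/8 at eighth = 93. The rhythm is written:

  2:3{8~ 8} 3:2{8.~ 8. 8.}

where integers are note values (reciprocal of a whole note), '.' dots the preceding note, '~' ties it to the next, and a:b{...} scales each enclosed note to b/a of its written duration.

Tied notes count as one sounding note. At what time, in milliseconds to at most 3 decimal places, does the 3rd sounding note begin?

1. 0.0ms @ 0 + 1935.484ms (3)
2. 1935.484ms @ 3 + 1290.323ms (2)
3. 3225.806ms @ 5 + 645.161ms (1)

note 3 onset = 5b = 3225.806ms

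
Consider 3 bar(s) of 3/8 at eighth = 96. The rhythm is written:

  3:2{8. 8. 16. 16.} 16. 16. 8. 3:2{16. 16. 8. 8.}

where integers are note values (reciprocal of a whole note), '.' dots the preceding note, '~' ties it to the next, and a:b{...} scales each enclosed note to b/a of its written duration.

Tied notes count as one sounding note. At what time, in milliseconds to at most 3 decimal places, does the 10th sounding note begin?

note 10 onset = 7b = 4375.0ms

1. 0.0ms @ 0 + 625.0ms (1)
2. 625.0ms @ 1 + 625.0ms (1)
3. 1250.0ms @ 2 + 312.5ms (1/2)
4. 1562.5ms @ 5/2 + 312.5ms (1/2)
5. 1875.0ms @ 3 + 468.75ms (3/4)
6. 2343.75ms @ 15/4 + 468.75ms (3/4)
7. 2812.5ms @ 9/2 + 937.5ms (3/2)
8. 3750.0ms @ 6 + 312.5ms (1/2)
9. 4062.5ms @ 13/2 + 312.5ms (1/2)
10. 4375.0ms @ 7 + 625.0ms (1)
11. 5000.0ms @ 8 + 625.0ms (1)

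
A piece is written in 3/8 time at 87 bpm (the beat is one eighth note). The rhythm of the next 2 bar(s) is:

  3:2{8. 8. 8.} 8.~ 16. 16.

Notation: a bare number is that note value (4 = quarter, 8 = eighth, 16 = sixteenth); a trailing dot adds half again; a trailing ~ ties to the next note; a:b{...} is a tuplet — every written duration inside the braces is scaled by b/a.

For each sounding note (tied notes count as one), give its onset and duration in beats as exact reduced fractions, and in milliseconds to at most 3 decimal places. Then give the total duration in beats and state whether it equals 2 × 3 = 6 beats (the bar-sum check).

1) 0.0ms=0b +689.655ms=1b
2) 689.655ms=1b +689.655ms=1b
3) 1379.31ms=2b +689.655ms=1b
4) 2068.966ms=3b +1551.724ms=9/4b
5) 3620.69ms=21/4b +517.241ms=3/4b
Σ=6b of 6 (87bpm 3/8) — PASS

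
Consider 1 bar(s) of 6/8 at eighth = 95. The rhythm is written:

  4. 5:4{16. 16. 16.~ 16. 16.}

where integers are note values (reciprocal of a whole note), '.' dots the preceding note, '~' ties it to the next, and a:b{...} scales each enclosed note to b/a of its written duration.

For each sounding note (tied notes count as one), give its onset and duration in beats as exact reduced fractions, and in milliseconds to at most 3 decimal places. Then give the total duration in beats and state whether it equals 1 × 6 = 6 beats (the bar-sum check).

1) 0.0ms=0b +1894.737ms=3b
2) 1894.737ms=3b +378.947ms=3/5b
3) 2273.684ms=18/5b +378.947ms=3/5b
4) 2652.632ms=21/5b +757.895ms=6/5b
5) 3410.526ms=27/5b +378.947ms=3/5b
Σ=6b of 6 (95bpm 6/8) — PASS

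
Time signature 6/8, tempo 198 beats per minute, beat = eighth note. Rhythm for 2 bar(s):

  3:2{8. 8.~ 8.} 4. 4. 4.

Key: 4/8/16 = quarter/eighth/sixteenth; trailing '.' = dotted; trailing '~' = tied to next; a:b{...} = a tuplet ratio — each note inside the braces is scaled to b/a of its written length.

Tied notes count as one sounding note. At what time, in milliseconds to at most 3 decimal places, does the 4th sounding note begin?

1. 0.0ms @ 0 + 303.03ms (1)
2. 303.03ms @ 1 + 606.061ms (2)
3. 909.091ms @ 3 + 909.091ms (3)
4. 1818.182ms @ 6 + 909.091ms (3)
5. 2727.273ms @ 9 + 909.091ms (3)

note 4 onset = 6b = 1818.182ms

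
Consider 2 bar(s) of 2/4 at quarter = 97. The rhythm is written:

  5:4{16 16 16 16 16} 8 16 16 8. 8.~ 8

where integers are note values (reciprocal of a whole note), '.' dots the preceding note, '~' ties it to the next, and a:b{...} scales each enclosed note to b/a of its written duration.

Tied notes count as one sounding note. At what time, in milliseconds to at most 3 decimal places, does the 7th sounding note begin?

1. 0.0ms @ 0 + 123.711ms (1/5)
2. 123.711ms @ 1/5 + 123.711ms (1/5)
3. 247.423ms @ 2/5 + 123.711ms (1/5)
4. 371.134ms @ 3/5 + 123.711ms (1/5)
5. 494.845ms @ 4/5 + 123.711ms (1/5)
6. 618.557ms @ 1 + 309.278ms (1/2)
7. 927.835ms @ 3/2 + 154.639ms (1/4)
8. 1082.474ms @ 7/4 + 154.639ms (1/4)
9. 1237.113ms @ 2 + 463.918ms (3/4)
10. 1701.031ms @ 11/4 + 773.196ms (5/4)

note 7 onset = 3/2b = 927.835ms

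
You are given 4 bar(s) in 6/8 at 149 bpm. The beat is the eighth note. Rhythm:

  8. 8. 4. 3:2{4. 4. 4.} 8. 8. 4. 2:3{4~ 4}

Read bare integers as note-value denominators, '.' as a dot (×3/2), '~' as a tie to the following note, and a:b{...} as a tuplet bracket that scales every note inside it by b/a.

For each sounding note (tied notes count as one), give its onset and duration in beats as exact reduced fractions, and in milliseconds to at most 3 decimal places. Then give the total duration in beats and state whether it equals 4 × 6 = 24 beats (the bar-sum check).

1) 0.0ms=0b +604.027ms=3/2b
2) 604.027ms=3/2b +604.027ms=3/2b
3) 1208.054ms=3b +1208.054ms=3b
4) 2416.107ms=6b +805.369ms=2b
5) 3221.477ms=8b +805.369ms=2b
6) 4026.846ms=10b +805.369ms=2b
7) 4832.215ms=12b +604.027ms=3/2b
8) 5436.242ms=27/2b +604.027ms=3/2b
9) 6040.268ms=15b +1208.054ms=3b
10) 7248.322ms=18b +2416.107ms=6b
Σ=24b of 24 (149bpm 6/8) — PASS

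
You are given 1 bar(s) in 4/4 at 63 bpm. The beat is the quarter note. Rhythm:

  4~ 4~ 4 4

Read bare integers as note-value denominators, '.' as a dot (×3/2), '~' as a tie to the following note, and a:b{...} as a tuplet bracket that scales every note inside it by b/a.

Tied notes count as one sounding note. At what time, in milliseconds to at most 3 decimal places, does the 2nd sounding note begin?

note 2 onset = 3b = 2857.143ms

1. 0.0ms @ 0 + 2857.143ms (3)
2. 2857.143ms @ 3 + 952.381ms (1)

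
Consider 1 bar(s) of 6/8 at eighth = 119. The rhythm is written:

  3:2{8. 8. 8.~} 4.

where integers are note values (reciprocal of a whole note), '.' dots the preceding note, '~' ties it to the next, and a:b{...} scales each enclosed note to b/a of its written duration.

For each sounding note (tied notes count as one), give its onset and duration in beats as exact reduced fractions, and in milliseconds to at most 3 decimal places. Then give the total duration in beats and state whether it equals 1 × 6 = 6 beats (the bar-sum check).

1) 0.0ms=0b +504.202ms=1b
2) 504.202ms=1b +504.202ms=1b
3) 1008.403ms=2b +2016.807ms=4b
Σ=6b of 6 (119bpm 6/8) — PASS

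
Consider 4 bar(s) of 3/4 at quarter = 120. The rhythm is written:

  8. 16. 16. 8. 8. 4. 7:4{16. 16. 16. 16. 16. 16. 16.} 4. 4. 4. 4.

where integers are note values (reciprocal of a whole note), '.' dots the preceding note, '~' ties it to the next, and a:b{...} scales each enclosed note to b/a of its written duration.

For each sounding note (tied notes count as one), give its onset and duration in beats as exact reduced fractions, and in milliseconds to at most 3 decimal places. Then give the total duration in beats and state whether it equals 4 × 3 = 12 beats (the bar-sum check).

1) 0.0ms=0b +375.0ms=3/4b
2) 375.0ms=3/4b +187.5ms=3/8b
3) 562.5ms=9/8b +187.5ms=3/8b
4) 750.0ms=3/2b +375.0ms=3/4b
5) 1125.0ms=9/4b +375.0ms=3/4b
6) 1500.0ms=3b +750.0ms=3/2b
7) 2250.0ms=9/2b +107.143ms=3/14b
8) 2357.143ms=33/7b +107.143ms=3/14b
9) 2464.286ms=69/14b +107.143ms=3/14b
10) 2571.429ms=36/7b +107.143ms=3/14b
11) 2678.571ms=75/14b +107.143ms=3/14b
12) 2785.714ms=39/7b +107.143ms=3/14b
13) 2892.857ms=81/14b +107.143ms=3/14b
14) 3000.0ms=6b +750.0ms=3/2b
15) 3750.0ms=15/2b +750.0ms=3/2b
16) 4500.0ms=9b +750.0ms=3/2b
17) 5250.0ms=21/2b +750.0ms=3/2b
Σ=12b of 12 (120bpm 3/4) — PASS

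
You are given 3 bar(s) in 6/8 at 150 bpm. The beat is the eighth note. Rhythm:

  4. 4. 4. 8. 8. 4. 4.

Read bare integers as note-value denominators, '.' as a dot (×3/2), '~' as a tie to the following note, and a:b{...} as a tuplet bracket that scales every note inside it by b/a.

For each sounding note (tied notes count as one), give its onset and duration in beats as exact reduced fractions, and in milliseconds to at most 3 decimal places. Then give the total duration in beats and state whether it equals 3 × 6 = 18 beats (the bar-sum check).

1) 0.0ms=0b +1200.0ms=3b
2) 1200.0ms=3b +1200.0ms=3b
3) 2400.0ms=6b +1200.0ms=3b
4) 3600.0ms=9b +600.0ms=3/2b
5) 4200.0ms=21/2b +600.0ms=3/2b
6) 4800.0ms=12b +1200.0ms=3b
7) 6000.0ms=15b +1200.0ms=3b
Σ=18b of 18 (150bpm 6/8) — PASS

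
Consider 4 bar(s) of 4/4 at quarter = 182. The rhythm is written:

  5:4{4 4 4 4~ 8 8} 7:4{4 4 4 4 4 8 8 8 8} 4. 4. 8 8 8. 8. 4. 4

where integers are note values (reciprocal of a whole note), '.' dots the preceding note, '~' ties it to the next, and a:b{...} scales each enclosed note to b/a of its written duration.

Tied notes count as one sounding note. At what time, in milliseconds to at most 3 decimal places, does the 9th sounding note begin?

note 9 onset = 40/7b = 1883.83ms

1. 0.0ms @ 0 + 263.736ms (4/5)
2. 263.736ms @ 4/5 + 263.736ms (4/5)
3. 527.473ms @ 8/5 + 263.736ms (4/5)
4. 791.209ms @ 12/5 + 395.604ms (6/5)
5. 1186.813ms @ 18/5 + 131.868ms (2/5)
6. 1318.681ms @ 4 + 188.383ms (4/7)
7. 1507.064ms @ 32/7 + 188.383ms (4/7)
8. 1695.447ms @ 36/7 + 188.383ms (4/7)
9. 1883.83ms @ 40/7 + 188.383ms (4/7)
10. 2072.214ms @ 44/7 + 188.383ms (4/7)
11. 2260.597ms @ 48/7 + 94.192ms (2/7)
12. 2354.788ms @ 50/7 + 94.192ms (2/7)
13. 2448.98ms @ 52/7 + 94.192ms (2/7)
14. 2543.171ms @ 54/7 + 94.192ms (2/7)
15. 2637.363ms @ 8 + 494.505ms (3/2)
16. 3131.868ms @ 19/2 + 494.505ms (3/2)
17. 3626.374ms @ 11 + 164.835ms (1/2)
18. 3791.209ms @ 23/2 + 164.835ms (1/2)
19. 3956.044ms @ 12 + 247.253ms (3/4)
20. 4203.297ms @ 51/4 + 247.253ms (3/4)
21. 4450.549ms @ 27/2 + 494.505ms (3/2)
22. 4945.055ms @ 15 + 329.67ms (1)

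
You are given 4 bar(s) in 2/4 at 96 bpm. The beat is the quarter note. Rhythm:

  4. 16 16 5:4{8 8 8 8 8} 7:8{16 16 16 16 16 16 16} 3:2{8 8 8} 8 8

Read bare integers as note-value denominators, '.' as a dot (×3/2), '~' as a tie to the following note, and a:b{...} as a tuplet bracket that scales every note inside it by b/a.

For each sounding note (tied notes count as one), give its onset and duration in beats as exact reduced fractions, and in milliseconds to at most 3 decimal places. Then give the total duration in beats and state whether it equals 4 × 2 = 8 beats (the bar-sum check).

1) 0.0ms=0b +937.5ms=3/2b
2) 937.5ms=3/2b +156.25ms=1/4b
3) 1093.75ms=7/4b +156.25ms=1/4b
4) 1250.0ms=2b +250.0ms=2/5b
5) 1500.0ms=12/5b +250.0ms=2/5b
6) 1750.0ms=14/5b +250.0ms=2/5b
7) 2000.0ms=16/5b +250.0ms=2/5b
8) 2250.0ms=18/5b +250.0ms=2/5b
9) 2500.0ms=4b +178.571ms=2/7b
10) 2678.571ms=30/7b +178.571ms=2/7b
11) 2857.143ms=32/7b +178.571ms=2/7b
12) 3035.714ms=34/7b +178.571ms=2/7b
13) 3214.286ms=36/7b +178.571ms=2/7b
14) 3392.857ms=38/7b +178.571ms=2/7b
15) 3571.429ms=40/7b +178.571ms=2/7b
16) 3750.0ms=6b +208.333ms=1/3b
17) 3958.333ms=19/3b +208.333ms=1/3b
18) 4166.667ms=20/3b +208.333ms=1/3b
19) 4375.0ms=7b +312.5ms=1/2b
20) 4687.5ms=15/2b +312.5ms=1/2b
Σ=8b of 8 (96bpm 2/4) — PASS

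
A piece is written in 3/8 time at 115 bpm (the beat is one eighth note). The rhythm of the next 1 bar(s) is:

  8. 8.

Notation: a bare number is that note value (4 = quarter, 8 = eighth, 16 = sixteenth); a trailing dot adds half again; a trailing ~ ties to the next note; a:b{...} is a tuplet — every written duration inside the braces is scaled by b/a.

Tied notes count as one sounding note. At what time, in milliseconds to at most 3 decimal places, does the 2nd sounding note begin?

1. 0.0ms @ 0 + 782.609ms (3/2)
2. 782.609ms @ 3/2 + 782.609ms (3/2)

note 2 onset = 3/2b = 782.609ms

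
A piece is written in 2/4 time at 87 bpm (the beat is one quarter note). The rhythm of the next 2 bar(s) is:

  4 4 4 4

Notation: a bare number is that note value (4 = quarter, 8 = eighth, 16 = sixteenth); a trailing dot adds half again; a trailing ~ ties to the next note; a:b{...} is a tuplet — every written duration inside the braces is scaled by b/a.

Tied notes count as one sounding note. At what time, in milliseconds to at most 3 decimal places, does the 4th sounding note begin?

1. 0.0ms @ 0 + 689.655ms (1)
2. 689.655ms @ 1 + 689.655ms (1)
3. 1379.31ms @ 2 + 689.655ms (1)
4. 2068.966ms @ 3 + 689.655ms (1)

note 4 onset = 3b = 2068.966ms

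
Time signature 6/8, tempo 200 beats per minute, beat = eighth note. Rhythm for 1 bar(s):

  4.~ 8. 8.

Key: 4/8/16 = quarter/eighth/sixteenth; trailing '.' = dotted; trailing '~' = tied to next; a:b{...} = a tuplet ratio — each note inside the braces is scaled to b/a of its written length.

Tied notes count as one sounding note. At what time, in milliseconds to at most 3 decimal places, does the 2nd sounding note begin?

note 2 onset = 9/2b = 1350.0ms

1. 0.0ms @ 0 + 1350.0ms (9/2)
2. 1350.0ms @ 9/2 + 450.0ms (3/2)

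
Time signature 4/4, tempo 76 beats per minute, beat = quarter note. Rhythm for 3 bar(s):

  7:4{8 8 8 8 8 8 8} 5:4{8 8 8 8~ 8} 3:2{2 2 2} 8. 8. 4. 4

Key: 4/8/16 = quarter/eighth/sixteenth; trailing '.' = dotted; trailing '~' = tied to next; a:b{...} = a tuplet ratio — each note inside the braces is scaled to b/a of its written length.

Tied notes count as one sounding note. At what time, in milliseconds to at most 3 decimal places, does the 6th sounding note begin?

1. 0.0ms @ 0 + 225.564ms (2/7)
2. 225.564ms @ 2/7 + 225.564ms (2/7)
3. 451.128ms @ 4/7 + 225.564ms (2/7)
4. 676.692ms @ 6/7 + 225.564ms (2/7)
5. 902.256ms @ 8/7 + 225.564ms (2/7)
6. 1127.82ms @ 10/7 + 225.564ms (2/7)
7. 1353.383ms @ 12/7 + 225.564ms (2/7)
8. 1578.947ms @ 2 + 315.789ms (2/5)
9. 1894.737ms @ 12/5 + 315.789ms (2/5)
10. 2210.526ms @ 14/5 + 315.789ms (2/5)
11. 2526.316ms @ 16/5 + 631.579ms (4/5)
12. 3157.895ms @ 4 + 1052.632ms (4/3)
13. 4210.526ms @ 16/3 + 1052.632ms (4/3)
14. 5263.158ms @ 20/3 + 1052.632ms (4/3)
15. 6315.789ms @ 8 + 592.105ms (3/4)
16. 6907.895ms @ 35/4 + 592.105ms (3/4)
17. 7500.0ms @ 19/2 + 1184.211ms (3/2)
18. 8684.211ms @ 11 + 789.474ms (1)

note 6 onset = 10/7b = 1127.82ms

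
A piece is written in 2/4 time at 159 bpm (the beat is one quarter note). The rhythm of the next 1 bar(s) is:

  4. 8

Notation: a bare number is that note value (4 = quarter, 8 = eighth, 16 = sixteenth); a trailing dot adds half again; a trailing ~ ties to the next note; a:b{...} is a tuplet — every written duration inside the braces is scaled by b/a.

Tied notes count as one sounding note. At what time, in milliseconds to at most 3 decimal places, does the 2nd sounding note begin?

note 2 onset = 3/2b = 566.038ms

1. 0.0ms @ 0 + 566.038ms (3/2)
2. 566.038ms @ 3/2 + 188.679ms (1/2)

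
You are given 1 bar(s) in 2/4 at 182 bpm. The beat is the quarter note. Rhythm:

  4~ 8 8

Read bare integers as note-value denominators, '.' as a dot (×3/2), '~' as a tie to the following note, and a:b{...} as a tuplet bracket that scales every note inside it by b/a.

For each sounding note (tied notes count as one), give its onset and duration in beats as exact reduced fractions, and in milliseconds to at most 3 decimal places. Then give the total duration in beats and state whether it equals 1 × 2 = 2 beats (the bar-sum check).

1) 0.0ms=0b +494.505ms=3/2b
2) 494.505ms=3/2b +164.835ms=1/2b
Σ=2b of 2 (182bpm 2/4) — PASS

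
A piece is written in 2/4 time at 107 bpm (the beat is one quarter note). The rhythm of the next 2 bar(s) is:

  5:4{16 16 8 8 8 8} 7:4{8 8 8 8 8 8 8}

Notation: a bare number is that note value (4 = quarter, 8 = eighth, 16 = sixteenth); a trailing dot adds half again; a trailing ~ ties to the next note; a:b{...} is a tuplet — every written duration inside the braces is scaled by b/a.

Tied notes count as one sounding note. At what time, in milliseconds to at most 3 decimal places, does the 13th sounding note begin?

1. 0.0ms @ 0 + 112.15ms (1/5)
2. 112.15ms @ 1/5 + 112.15ms (1/5)
3. 224.299ms @ 2/5 + 224.299ms (2/5)
4. 448.598ms @ 4/5 + 224.299ms (2/5)
5. 672.897ms @ 6/5 + 224.299ms (2/5)
6. 897.196ms @ 8/5 + 224.299ms (2/5)
7. 1121.495ms @ 2 + 160.214ms (2/7)
8. 1281.709ms @ 16/7 + 160.214ms (2/7)
9. 1441.923ms @ 18/7 + 160.214ms (2/7)
10. 1602.136ms @ 20/7 + 160.214ms (2/7)
11. 1762.35ms @ 22/7 + 160.214ms (2/7)
12. 1922.563ms @ 24/7 + 160.214ms (2/7)
13. 2082.777ms @ 26/7 + 160.214ms (2/7)

note 13 onset = 26/7b = 2082.777ms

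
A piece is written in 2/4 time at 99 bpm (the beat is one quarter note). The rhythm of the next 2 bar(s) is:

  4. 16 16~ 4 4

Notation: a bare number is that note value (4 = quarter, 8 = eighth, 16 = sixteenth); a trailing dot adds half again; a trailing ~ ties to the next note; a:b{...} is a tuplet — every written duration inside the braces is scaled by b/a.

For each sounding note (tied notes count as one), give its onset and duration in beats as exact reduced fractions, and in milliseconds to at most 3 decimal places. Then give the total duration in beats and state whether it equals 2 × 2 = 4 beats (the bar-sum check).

1) 0.0ms=0b +909.091ms=3/2b
2) 909.091ms=3/2b +151.515ms=1/4b
3) 1060.606ms=7/4b +757.576ms=5/4b
4) 1818.182ms=3b +606.061ms=1b
Σ=4b of 4 (99bpm 2/4) — PASS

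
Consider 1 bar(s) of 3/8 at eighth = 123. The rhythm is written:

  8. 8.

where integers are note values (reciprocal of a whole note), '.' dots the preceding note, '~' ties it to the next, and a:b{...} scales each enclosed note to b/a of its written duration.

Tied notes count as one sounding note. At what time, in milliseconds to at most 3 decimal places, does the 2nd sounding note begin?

note 2 onset = 3/2b = 731.707ms

1. 0.0ms @ 0 + 731.707ms (3/2)
2. 731.707ms @ 3/2 + 731.707ms (3/2)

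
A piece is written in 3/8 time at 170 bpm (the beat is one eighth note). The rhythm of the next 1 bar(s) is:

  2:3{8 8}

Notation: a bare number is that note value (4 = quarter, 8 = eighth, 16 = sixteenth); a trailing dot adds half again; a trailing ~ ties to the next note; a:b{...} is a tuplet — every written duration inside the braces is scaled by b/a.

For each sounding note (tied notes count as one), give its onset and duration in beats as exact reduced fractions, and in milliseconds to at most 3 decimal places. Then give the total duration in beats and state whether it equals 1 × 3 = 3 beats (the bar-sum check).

1) 0.0ms=0b +529.412ms=3/2b
2) 529.412ms=3/2b +529.412ms=3/2b
Σ=3b of 3 (170bpm 3/8) — PASS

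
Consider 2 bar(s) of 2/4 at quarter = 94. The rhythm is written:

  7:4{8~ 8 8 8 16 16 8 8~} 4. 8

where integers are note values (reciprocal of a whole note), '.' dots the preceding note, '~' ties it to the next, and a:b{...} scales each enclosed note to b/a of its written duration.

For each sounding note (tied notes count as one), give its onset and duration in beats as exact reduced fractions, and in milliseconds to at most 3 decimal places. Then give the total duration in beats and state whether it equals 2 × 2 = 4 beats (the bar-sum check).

1) 0.0ms=0b +364.742ms=4/7b
2) 364.742ms=4/7b +182.371ms=2/7b
3) 547.112ms=6/7b +182.371ms=2/7b
4) 729.483ms=8/7b +91.185ms=1/7b
5) 820.669ms=9/7b +91.185ms=1/7b
6) 911.854ms=10/7b +182.371ms=2/7b
7) 1094.225ms=12/7b +1139.818ms=25/14b
8) 2234.043ms=7/2b +319.149ms=1/2b
Σ=4b of 4 (94bpm 2/4) — PASS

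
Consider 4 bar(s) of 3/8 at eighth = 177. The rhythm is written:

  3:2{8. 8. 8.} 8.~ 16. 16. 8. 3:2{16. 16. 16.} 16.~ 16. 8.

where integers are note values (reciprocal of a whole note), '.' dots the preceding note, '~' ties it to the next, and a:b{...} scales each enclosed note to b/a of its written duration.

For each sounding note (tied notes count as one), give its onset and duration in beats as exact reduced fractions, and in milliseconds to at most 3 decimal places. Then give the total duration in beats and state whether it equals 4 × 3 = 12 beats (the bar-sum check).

1) 0.0ms=0b +338.983ms=1b
2) 338.983ms=1b +338.983ms=1b
3) 677.966ms=2b +338.983ms=1b
4) 1016.949ms=3b +762.712ms=9/4b
5) 1779.661ms=21/4b +254.237ms=3/4b
6) 2033.898ms=6b +508.475ms=3/2b
7) 2542.373ms=15/2b +169.492ms=1/2b
8) 2711.864ms=8b +169.492ms=1/2b
9) 2881.356ms=17/2b +169.492ms=1/2b
10) 3050.847ms=9b +508.475ms=3/2b
11) 3559.322ms=21/2b +508.475ms=3/2b
Σ=12b of 12 (177bpm 3/8) — PASS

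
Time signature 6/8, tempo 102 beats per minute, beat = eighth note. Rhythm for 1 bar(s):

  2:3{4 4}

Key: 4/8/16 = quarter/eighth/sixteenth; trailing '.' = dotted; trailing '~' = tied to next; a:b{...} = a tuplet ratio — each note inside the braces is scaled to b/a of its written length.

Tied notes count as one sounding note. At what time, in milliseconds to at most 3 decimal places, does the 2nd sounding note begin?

note 2 onset = 3b = 1764.706ms

1. 0.0ms @ 0 + 1764.706ms (3)
2. 1764.706ms @ 3 + 1764.706ms (3)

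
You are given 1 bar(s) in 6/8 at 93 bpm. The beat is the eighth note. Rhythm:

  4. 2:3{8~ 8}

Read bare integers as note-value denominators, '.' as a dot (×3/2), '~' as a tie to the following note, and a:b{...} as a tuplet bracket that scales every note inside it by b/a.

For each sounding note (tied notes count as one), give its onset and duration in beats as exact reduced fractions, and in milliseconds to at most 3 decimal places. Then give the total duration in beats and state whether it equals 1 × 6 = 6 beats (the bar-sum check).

1) 0.0ms=0b +1935.484ms=3b
2) 1935.484ms=3b +1935.484ms=3b
Σ=6b of 6 (93bpm 6/8) — PASS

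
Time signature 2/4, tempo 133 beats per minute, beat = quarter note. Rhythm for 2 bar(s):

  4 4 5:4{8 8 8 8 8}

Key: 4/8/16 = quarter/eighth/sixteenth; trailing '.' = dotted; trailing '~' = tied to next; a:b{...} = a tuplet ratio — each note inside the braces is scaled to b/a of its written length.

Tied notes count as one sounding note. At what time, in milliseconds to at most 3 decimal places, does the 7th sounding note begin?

note 7 onset = 18/5b = 1624.06ms

1. 0.0ms @ 0 + 451.128ms (1)
2. 451.128ms @ 1 + 451.128ms (1)
3. 902.256ms @ 2 + 180.451ms (2/5)
4. 1082.707ms @ 12/5 + 180.451ms (2/5)
5. 1263.158ms @ 14/5 + 180.451ms (2/5)
6. 1443.609ms @ 16/5 + 180.451ms (2/5)
7. 1624.06ms @ 18/5 + 180.451ms (2/5)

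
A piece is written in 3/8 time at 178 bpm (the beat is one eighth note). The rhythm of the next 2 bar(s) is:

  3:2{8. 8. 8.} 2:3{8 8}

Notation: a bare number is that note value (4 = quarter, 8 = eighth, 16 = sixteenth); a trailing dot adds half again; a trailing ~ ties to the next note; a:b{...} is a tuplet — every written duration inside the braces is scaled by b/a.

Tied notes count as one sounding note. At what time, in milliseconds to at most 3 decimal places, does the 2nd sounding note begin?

note 2 onset = 1b = 337.079ms

1. 0.0ms @ 0 + 337.079ms (1)
2. 337.079ms @ 1 + 337.079ms (1)
3. 674.157ms @ 2 + 337.079ms (1)
4. 1011.236ms @ 3 + 505.618ms (3/2)
5. 1516.854ms @ 9/2 + 505.618ms (3/2)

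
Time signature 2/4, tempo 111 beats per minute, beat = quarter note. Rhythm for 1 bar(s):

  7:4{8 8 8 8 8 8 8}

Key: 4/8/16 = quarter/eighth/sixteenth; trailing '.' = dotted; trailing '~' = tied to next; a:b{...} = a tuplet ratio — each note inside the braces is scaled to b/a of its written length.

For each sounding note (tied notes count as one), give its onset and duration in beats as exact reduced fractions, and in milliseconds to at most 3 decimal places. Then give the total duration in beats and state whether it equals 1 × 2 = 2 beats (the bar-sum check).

1) 0.0ms=0b +154.44ms=2/7b
2) 154.44ms=2/7b +154.44ms=2/7b
3) 308.88ms=4/7b +154.44ms=2/7b
4) 463.32ms=6/7b +154.44ms=2/7b
5) 617.761ms=8/7b +154.44ms=2/7b
6) 772.201ms=10/7b +154.44ms=2/7b
7) 926.641ms=12/7b +154.44ms=2/7b
Σ=2b of 2 (111bpm 2/4) — PASS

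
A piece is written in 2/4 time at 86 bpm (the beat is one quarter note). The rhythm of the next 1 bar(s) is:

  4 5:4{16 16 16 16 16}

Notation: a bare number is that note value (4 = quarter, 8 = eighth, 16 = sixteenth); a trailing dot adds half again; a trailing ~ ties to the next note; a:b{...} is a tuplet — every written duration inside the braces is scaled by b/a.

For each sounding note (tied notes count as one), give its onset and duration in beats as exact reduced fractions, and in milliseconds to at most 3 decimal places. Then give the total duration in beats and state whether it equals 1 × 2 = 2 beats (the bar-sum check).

1) 0.0ms=0b +697.674ms=1b
2) 697.674ms=1b +139.535ms=1/5b
3) 837.209ms=6/5b +139.535ms=1/5b
4) 976.744ms=7/5b +139.535ms=1/5b
5) 1116.279ms=8/5b +139.535ms=1/5b
6) 1255.814ms=9/5b +139.535ms=1/5b
Σ=2b of 2 (86bpm 2/4) — PASS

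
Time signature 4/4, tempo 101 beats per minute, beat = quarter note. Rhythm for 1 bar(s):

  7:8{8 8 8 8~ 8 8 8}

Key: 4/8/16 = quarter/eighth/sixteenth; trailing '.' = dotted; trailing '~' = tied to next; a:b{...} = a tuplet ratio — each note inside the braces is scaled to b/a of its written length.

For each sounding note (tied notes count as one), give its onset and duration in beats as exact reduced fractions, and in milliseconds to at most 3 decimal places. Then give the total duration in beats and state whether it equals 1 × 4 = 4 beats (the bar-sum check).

1) 0.0ms=0b +339.463ms=4/7b
2) 339.463ms=4/7b +339.463ms=4/7b
3) 678.925ms=8/7b +339.463ms=4/7b
4) 1018.388ms=12/7b +678.925ms=8/7b
5) 1697.313ms=20/7b +339.463ms=4/7b
6) 2036.775ms=24/7b +339.463ms=4/7b
Σ=4b of 4 (101bpm 4/4) — PASS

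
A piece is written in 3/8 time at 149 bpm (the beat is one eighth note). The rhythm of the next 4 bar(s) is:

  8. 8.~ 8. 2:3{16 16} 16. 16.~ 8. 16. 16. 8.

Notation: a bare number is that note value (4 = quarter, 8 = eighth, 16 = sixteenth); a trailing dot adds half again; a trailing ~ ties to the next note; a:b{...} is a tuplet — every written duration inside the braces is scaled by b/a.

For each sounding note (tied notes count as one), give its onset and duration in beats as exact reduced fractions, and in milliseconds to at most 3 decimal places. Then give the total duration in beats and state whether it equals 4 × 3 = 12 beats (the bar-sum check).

1) 0.0ms=0b +604.027ms=3/2b
2) 604.027ms=3/2b +1208.054ms=3b
3) 1812.081ms=9/2b +302.013ms=3/4b
4) 2114.094ms=21/4b +302.013ms=3/4b
5) 2416.107ms=6b +302.013ms=3/4b
6) 2718.121ms=27/4b +906.04ms=9/4b
7) 3624.161ms=9b +302.013ms=3/4b
8) 3926.174ms=39/4b +302.013ms=3/4b
9) 4228.188ms=21/2b +604.027ms=3/2b
Σ=12b of 12 (149bpm 3/8) — PASS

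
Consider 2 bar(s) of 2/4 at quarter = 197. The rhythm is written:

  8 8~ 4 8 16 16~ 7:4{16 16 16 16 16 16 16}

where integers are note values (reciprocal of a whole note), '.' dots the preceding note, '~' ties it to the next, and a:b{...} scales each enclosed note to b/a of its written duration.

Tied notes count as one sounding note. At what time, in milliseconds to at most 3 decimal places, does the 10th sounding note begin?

1. 0.0ms @ 0 + 152.284ms (1/2)
2. 152.284ms @ 1/2 + 456.853ms (3/2)
3. 609.137ms @ 2 + 152.284ms (1/2)
4. 761.421ms @ 5/2 + 76.142ms (1/4)
5. 837.563ms @ 11/4 + 119.652ms (11/28)
6. 957.215ms @ 22/7 + 43.51ms (1/7)
7. 1000.725ms @ 23/7 + 43.51ms (1/7)
8. 1044.235ms @ 24/7 + 43.51ms (1/7)
9. 1087.745ms @ 25/7 + 43.51ms (1/7)
10. 1131.255ms @ 26/7 + 43.51ms (1/7)
11. 1174.764ms @ 27/7 + 43.51ms (1/7)

note 10 onset = 26/7b = 1131.255ms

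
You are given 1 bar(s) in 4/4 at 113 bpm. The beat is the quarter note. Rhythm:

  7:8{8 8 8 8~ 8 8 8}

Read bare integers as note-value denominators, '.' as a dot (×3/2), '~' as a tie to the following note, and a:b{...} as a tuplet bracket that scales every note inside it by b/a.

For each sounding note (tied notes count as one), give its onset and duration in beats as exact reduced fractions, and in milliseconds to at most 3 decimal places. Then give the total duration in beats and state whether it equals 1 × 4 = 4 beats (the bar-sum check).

1) 0.0ms=0b +303.413ms=4/7b
2) 303.413ms=4/7b +303.413ms=4/7b
3) 606.827ms=8/7b +303.413ms=4/7b
4) 910.24ms=12/7b +606.827ms=8/7b
5) 1517.067ms=20/7b +303.413ms=4/7b
6) 1820.48ms=24/7b +303.413ms=4/7b
Σ=4b of 4 (113bpm 4/4) — PASS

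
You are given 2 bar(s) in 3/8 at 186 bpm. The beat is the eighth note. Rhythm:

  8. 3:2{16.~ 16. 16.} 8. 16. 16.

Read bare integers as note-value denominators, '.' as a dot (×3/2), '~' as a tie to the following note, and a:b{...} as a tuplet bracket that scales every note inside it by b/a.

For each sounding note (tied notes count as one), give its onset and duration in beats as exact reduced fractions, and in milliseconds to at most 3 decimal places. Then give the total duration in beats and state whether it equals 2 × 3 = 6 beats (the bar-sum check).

1) 0.0ms=0b +483.871ms=3/2b
2) 483.871ms=3/2b +322.581ms=1b
3) 806.452ms=5/2b +161.29ms=1/2b
4) 967.742ms=3b +483.871ms=3/2b
5) 1451.613ms=9/2b +241.935ms=3/4b
6) 1693.548ms=21/4b +241.935ms=3/4b
Σ=6b of 6 (186bpm 3/8) — PASS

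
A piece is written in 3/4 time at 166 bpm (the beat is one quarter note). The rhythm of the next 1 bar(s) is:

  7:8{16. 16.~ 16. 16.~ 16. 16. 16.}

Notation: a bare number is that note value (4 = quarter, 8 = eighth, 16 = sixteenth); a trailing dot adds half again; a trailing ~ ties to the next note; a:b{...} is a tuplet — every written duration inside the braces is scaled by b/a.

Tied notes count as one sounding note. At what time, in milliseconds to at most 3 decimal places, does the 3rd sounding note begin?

note 3 onset = 9/7b = 464.716ms

1. 0.0ms @ 0 + 154.905ms (3/7)
2. 154.905ms @ 3/7 + 309.811ms (6/7)
3. 464.716ms @ 9/7 + 309.811ms (6/7)
4. 774.527ms @ 15/7 + 154.905ms (3/7)
5. 929.432ms @ 18/7 + 154.905ms (3/7)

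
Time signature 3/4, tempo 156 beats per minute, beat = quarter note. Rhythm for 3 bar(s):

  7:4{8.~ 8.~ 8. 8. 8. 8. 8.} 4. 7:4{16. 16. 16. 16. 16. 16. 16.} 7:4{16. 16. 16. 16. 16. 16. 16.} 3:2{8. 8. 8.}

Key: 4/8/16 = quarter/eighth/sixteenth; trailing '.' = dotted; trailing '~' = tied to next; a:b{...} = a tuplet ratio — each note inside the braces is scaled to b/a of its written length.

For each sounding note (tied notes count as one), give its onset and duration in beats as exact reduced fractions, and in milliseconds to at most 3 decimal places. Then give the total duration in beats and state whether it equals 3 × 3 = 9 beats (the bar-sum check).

1) 0.0ms=0b +494.505ms=9/7b
2) 494.505ms=9/7b +164.835ms=3/7b
3) 659.341ms=12/7b +164.835ms=3/7b
4) 824.176ms=15/7b +164.835ms=3/7b
5) 989.011ms=18/7b +164.835ms=3/7b
6) 1153.846ms=3b +576.923ms=3/2b
7) 1730.769ms=9/2b +82.418ms=3/14b
8) 1813.187ms=33/7b +82.418ms=3/14b
9) 1895.604ms=69/14b +82.418ms=3/14b
10) 1978.022ms=36/7b +82.418ms=3/14b
11) 2060.44ms=75/14b +82.418ms=3/14b
12) 2142.857ms=39/7b +82.418ms=3/14b
13) 2225.275ms=81/14b +82.418ms=3/14b
14) 2307.692ms=6b +82.418ms=3/14b
15) 2390.11ms=87/14b +82.418ms=3/14b
16) 2472.527ms=45/7b +82.418ms=3/14b
17) 2554.945ms=93/14b +82.418ms=3/14b
18) 2637.363ms=48/7b +82.418ms=3/14b
19) 2719.78ms=99/14b +82.418ms=3/14b
20) 2802.198ms=51/7b +82.418ms=3/14b
21) 2884.615ms=15/2b +192.308ms=1/2b
22) 3076.923ms=8b +192.308ms=1/2b
23) 3269.231ms=17/2b +192.308ms=1/2b
Σ=9b of 9 (156bpm 3/4) — PASS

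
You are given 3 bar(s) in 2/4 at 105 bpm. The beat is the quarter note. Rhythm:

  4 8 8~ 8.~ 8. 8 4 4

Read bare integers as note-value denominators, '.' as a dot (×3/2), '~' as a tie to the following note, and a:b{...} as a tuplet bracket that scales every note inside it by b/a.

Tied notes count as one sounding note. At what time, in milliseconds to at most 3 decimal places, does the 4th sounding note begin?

note 4 onset = 7/2b = 2000.0ms

1. 0.0ms @ 0 + 571.429ms (1)
2. 571.429ms @ 1 + 285.714ms (1/2)
3. 857.143ms @ 3/2 + 1142.857ms (2)
4. 2000.0ms @ 7/2 + 285.714ms (1/2)
5. 2285.714ms @ 4 + 571.429ms (1)
6. 2857.143ms @ 5 + 571.429ms (1)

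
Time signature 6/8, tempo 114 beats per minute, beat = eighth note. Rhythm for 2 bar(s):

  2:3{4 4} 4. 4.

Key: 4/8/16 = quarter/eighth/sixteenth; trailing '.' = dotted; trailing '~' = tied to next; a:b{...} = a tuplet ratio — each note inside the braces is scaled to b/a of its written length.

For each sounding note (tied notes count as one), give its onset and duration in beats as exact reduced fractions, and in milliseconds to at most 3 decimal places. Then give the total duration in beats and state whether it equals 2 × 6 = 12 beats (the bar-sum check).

1) 0.0ms=0b +1578.947ms=3b
2) 1578.947ms=3b +1578.947ms=3b
3) 3157.895ms=6b +1578.947ms=3b
4) 4736.842ms=9b +1578.947ms=3b
Σ=12b of 12 (114bpm 6/8) — PASS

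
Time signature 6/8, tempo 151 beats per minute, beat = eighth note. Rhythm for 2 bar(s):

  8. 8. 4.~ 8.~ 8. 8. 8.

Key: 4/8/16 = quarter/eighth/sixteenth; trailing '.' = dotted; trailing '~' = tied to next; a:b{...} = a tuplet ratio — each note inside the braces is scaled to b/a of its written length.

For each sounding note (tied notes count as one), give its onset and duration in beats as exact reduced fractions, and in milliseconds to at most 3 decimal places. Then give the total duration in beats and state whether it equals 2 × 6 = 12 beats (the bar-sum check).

1) 0.0ms=0b +596.026ms=3/2b
2) 596.026ms=3/2b +596.026ms=3/2b
3) 1192.053ms=3b +2384.106ms=6b
4) 3576.159ms=9b +596.026ms=3/2b
5) 4172.185ms=21/2b +596.026ms=3/2b
Σ=12b of 12 (151bpm 6/8) — PASS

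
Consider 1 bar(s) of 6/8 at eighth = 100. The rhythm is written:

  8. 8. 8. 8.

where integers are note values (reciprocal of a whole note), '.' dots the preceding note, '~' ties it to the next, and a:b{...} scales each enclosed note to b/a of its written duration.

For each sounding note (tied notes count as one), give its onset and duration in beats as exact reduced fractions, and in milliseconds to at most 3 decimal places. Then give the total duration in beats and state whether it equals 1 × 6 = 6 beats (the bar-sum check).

1) 0.0ms=0b +900.0ms=3/2b
2) 900.0ms=3/2b +900.0ms=3/2b
3) 1800.0ms=3b +900.0ms=3/2b
4) 2700.0ms=9/2b +900.0ms=3/2b
Σ=6b of 6 (100bpm 6/8) — PASS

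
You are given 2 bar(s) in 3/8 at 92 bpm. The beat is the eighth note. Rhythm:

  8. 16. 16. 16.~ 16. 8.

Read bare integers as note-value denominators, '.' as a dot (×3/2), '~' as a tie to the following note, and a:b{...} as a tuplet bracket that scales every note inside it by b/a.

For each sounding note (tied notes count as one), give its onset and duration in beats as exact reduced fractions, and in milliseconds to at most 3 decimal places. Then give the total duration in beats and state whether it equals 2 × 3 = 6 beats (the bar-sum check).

1) 0.0ms=0b +978.261ms=3/2b
2) 978.261ms=3/2b +489.13ms=3/4b
3) 1467.391ms=9/4b +489.13ms=3/4b
4) 1956.522ms=3b +978.261ms=3/2b
5) 2934.783ms=9/2b +978.261ms=3/2b
Σ=6b of 6 (92bpm 3/8) — PASS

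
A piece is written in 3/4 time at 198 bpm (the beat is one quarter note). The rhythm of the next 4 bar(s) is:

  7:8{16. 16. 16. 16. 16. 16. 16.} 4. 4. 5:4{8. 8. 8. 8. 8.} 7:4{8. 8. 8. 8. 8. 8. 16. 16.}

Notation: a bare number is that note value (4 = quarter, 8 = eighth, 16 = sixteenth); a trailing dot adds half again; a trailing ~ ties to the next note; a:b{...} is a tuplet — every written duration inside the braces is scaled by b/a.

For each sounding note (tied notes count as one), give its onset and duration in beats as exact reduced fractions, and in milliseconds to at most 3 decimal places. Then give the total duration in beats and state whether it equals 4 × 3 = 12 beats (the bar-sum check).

1) 0.0ms=0b +129.87ms=3/7b
2) 129.87ms=3/7b +129.87ms=3/7b
3) 259.74ms=6/7b +129.87ms=3/7b
4) 389.61ms=9/7b +129.87ms=3/7b
5) 519.481ms=12/7b +129.87ms=3/7b
6) 649.351ms=15/7b +129.87ms=3/7b
7) 779.221ms=18/7b +129.87ms=3/7b
8) 909.091ms=3b +454.545ms=3/2b
9) 1363.636ms=9/2b +454.545ms=3/2b
10) 1818.182ms=6b +181.818ms=3/5b
11) 2000.0ms=33/5b +181.818ms=3/5b
12) 2181.818ms=36/5b +181.818ms=3/5b
13) 2363.636ms=39/5b +181.818ms=3/5b
14) 2545.455ms=42/5b +181.818ms=3/5b
15) 2727.273ms=9b +129.87ms=3/7b
16) 2857.143ms=66/7b +129.87ms=3/7b
17) 2987.013ms=69/7b +129.87ms=3/7b
18) 3116.883ms=72/7b +129.87ms=3/7b
19) 3246.753ms=75/7b +129.87ms=3/7b
20) 3376.623ms=78/7b +129.87ms=3/7b
21) 3506.494ms=81/7b +64.935ms=3/14b
22) 3571.429ms=165/14b +64.935ms=3/14b
Σ=12b of 12 (198bpm 3/4) — PASS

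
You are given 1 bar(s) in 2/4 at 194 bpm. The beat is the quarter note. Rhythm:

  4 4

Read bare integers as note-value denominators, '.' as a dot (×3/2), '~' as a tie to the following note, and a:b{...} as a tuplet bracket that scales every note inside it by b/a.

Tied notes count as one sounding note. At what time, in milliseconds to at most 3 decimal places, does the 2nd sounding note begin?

1. 0.0ms @ 0 + 309.278ms (1)
2. 309.278ms @ 1 + 309.278ms (1)

note 2 onset = 1b = 309.278ms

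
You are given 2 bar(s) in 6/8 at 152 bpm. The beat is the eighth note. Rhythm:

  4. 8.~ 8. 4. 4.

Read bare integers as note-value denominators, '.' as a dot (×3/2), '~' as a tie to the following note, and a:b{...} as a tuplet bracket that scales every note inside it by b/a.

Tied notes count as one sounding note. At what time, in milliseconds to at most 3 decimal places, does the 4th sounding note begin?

1. 0.0ms @ 0 + 1184.211ms (3)
2. 1184.211ms @ 3 + 1184.211ms (3)
3. 2368.421ms @ 6 + 1184.211ms (3)
4. 3552.632ms @ 9 + 1184.211ms (3)

note 4 onset = 9b = 3552.632ms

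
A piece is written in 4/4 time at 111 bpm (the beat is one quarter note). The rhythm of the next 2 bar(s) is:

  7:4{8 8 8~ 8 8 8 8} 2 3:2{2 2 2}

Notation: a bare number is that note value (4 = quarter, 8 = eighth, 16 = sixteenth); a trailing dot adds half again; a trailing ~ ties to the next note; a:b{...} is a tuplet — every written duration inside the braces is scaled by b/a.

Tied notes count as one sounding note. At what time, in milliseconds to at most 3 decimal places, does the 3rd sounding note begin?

note 3 onset = 4/7b = 308.88ms

1. 0.0ms @ 0 + 154.44ms (2/7)
2. 154.44ms @ 2/7 + 154.44ms (2/7)
3. 308.88ms @ 4/7 + 308.88ms (4/7)
4. 617.761ms @ 8/7 + 154.44ms (2/7)
5. 772.201ms @ 10/7 + 154.44ms (2/7)
6. 926.641ms @ 12/7 + 154.44ms (2/7)
7. 1081.081ms @ 2 + 1081.081ms (2)
8. 2162.162ms @ 4 + 720.721ms (4/3)
9. 2882.883ms @ 16/3 + 720.721ms (4/3)
10. 3603.604ms @ 20/3 + 720.721ms (4/3)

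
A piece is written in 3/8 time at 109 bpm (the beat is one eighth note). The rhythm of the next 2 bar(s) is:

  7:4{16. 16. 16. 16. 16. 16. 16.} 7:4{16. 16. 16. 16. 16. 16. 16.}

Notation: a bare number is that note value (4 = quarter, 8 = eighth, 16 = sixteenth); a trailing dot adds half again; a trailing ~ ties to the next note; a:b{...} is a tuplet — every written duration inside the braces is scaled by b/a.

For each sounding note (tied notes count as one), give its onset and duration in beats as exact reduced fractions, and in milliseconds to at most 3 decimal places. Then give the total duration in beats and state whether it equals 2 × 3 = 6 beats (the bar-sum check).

1) 0.0ms=0b +235.911ms=3/7b
2) 235.911ms=3/7b +235.911ms=3/7b
3) 471.822ms=6/7b +235.911ms=3/7b
4) 707.733ms=9/7b +235.911ms=3/7b
5) 943.644ms=12/7b +235.911ms=3/7b
6) 1179.554ms=15/7b +235.911ms=3/7b
7) 1415.465ms=18/7b +235.911ms=3/7b
8) 1651.376ms=3b +235.911ms=3/7b
9) 1887.287ms=24/7b +235.911ms=3/7b
10) 2123.198ms=27/7b +235.911ms=3/7b
11) 2359.109ms=30/7b +235.911ms=3/7b
12) 2595.02ms=33/7b +235.911ms=3/7b
13) 2830.931ms=36/7b +235.911ms=3/7b
14) 3066.841ms=39/7b +235.911ms=3/7b
Σ=6b of 6 (109bpm 3/8) — PASS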